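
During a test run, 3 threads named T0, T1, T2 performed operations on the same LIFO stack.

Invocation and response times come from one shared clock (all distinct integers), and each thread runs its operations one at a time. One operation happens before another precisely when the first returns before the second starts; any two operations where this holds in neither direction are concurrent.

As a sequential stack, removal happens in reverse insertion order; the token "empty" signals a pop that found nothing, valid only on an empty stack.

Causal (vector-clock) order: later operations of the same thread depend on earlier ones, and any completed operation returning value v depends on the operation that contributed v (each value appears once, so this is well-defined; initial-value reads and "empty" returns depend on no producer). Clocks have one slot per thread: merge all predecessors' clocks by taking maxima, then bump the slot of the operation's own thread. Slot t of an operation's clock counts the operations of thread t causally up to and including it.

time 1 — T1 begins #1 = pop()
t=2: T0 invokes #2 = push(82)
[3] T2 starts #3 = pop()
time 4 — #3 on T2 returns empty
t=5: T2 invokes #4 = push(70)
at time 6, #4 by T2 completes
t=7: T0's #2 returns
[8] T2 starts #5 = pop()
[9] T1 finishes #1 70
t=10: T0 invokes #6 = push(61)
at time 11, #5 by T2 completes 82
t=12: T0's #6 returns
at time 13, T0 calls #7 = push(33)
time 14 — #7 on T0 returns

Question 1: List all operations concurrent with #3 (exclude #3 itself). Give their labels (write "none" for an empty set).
#3 runs from 3 to 4; window-overlapping ops are concurrent
#1 [1,9]: concurrent
#2 [2,7]: concurrent
#4 [5,6]: after
#5 [8,11]: after
#6 [10,12]: after
#7 [13,14]: after

#1, #2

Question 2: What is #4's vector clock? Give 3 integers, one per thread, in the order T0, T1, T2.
#3, invoked 3, has no incoming edges; only T2's bump applies → (0, 0, 1)
#2, invoked 2, has no incoming edges; only T0's bump applies → (1, 0, 0)
#4, invoked 5, takes VC(#3)=(0, 0, 1) under max, adds 1 for T2 → (0, 0, 2)
#6, invoked 10, takes VC(#2)=(1, 0, 0) under max, adds 1 for T0 → (2, 0, 0)
#1, invoked 1, takes VC(#4)=(0, 0, 2) under max, adds 1 for T1 → (0, 1, 2)
#7, invoked 13, takes VC(#6)=(2, 0, 0) under max, adds 1 for T0 → (3, 0, 0)
#5, invoked 8, takes VC(#2)=(1, 0, 0), VC(#4)=(0, 0, 2) under max, adds 1 for T2 → (1, 0, 3)
target: VC(#4) = (0, 0, 2)

(0, 0, 2)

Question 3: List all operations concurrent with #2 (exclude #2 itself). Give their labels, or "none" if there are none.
overlap test against #2 [2,7]: concurrent iff the interval meets 2..7
#1 [1,9]: concurrent
#3 [3,4]: concurrent
#4 [5,6]: concurrent
#5 [8,11]: after
#6 [10,12]: after
#7 [13,14]: after

#1, #3, #4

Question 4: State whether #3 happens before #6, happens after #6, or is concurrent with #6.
#3 spans [3,4], #6 spans [10,12]
resp(#3)=4 < inv(#6)=10

before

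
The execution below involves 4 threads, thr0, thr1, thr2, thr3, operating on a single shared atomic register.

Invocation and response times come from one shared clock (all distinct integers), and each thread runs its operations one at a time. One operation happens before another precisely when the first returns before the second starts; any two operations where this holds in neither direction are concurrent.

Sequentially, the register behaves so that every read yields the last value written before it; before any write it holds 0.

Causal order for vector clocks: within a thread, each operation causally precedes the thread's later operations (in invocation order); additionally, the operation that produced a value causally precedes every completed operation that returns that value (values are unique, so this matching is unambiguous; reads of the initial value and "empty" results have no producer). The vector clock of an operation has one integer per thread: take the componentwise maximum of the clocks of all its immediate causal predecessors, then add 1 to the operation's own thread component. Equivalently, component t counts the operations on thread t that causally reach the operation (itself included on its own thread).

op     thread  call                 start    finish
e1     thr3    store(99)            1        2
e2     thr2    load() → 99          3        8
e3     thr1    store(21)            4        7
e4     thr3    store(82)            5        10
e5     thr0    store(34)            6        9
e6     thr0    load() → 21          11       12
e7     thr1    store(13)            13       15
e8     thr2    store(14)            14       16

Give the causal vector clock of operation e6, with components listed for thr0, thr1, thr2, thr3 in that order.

(2, 1, 0, 0)

e1 (invocation 1): nothing precedes it; thr3's component alone gives (0, 0, 0, 1)
e3 (invocation 4): nothing precedes it; thr1's component alone gives (0, 1, 0, 0)
e5 (invocation 6): nothing precedes it; thr0's component alone gives (1, 0, 0, 0)
VC(e4, invoked at 5): max of VC(e1)=(0, 0, 0, 1), then +1 on thread thr3 → (0, 0, 0, 2)
VC(e2, invoked at 3): max of VC(e1)=(0, 0, 0, 1), then +1 on thread thr2 → (0, 0, 1, 1)
VC(e7, invoked at 13): max of VC(e3)=(0, 1, 0, 0), then +1 on thread thr1 → (0, 2, 0, 0)
VC(e8, invoked at 14): max of VC(e2)=(0, 0, 1, 1), then +1 on thread thr2 → (0, 0, 2, 1)
VC(e6, invoked at 11): max of VC(e3)=(0, 1, 0, 0), VC(e5)=(1, 0, 0, 0), then +1 on thread thr0 → (2, 1, 0, 0)
target: VC(e6) = (2, 1, 0, 0)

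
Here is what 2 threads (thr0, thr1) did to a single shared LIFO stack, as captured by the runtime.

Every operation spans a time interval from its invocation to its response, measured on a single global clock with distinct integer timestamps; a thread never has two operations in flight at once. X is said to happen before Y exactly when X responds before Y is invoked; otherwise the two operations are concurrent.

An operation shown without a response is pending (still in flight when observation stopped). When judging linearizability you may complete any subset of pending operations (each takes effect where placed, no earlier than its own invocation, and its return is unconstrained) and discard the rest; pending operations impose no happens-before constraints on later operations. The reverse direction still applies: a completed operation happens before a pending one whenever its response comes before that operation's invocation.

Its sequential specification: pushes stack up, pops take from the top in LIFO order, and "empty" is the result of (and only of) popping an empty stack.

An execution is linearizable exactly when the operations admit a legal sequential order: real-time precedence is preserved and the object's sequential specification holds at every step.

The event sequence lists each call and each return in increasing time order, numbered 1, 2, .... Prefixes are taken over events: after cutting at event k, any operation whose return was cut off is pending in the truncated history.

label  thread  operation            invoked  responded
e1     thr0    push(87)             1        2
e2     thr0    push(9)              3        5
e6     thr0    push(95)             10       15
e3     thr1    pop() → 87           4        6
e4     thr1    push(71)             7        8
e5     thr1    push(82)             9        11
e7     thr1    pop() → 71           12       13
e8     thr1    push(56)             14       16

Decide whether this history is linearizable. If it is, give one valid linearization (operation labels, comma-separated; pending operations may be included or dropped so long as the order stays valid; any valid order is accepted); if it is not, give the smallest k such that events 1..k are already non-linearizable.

not linearizable — minimal violating prefix: 13 events

the violation lands at event 13, e7's response at time 13: events 1..12 linearize, events 1..13 do not
real-time-consistent orders of the 6 completed operations: 2 — all fail the LIFO stack replay
including or dropping the 1 pending operation (e6) in any combination fails
sample order e1, e2, e3, e4, e5, e7 (pending dropped) stalls at step 3 — e3 pop() → 87 has no legal effect
sample order e1, e3, e2, e4, e5, e7 (pending dropped) stalls at step 6 — e7 pop() → 71 has no legal effect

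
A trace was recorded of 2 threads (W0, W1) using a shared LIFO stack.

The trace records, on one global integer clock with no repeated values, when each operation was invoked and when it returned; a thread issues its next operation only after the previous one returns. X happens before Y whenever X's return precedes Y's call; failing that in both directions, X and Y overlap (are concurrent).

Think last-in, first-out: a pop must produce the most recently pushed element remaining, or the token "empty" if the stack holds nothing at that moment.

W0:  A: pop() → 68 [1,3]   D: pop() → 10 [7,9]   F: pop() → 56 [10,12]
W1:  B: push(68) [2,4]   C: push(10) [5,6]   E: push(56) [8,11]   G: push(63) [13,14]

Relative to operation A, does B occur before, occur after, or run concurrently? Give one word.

B spans [2,4], A spans [1,3]
the intervals overlap in both directions

concurrent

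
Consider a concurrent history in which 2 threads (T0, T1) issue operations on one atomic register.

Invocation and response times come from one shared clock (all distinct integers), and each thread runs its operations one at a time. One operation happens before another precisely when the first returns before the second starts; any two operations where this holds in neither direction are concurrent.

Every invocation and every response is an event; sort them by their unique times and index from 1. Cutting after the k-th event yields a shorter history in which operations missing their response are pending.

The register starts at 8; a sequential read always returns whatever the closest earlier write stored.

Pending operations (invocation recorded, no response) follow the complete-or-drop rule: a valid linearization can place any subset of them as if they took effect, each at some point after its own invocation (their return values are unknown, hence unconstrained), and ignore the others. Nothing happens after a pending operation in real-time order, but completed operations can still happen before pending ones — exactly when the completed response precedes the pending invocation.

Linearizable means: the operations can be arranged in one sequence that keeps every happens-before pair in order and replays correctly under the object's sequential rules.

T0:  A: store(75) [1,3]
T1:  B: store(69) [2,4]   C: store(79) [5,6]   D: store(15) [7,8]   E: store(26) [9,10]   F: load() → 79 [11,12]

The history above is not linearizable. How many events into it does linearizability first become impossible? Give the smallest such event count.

12

one valid order for events 1..11 is A, B, C, D, E:
step 1: A store(75) — value 75
step 2: B store(69) — value 69
step 3: C store(79) — value 79
step 4: D store(15) — value 15
step 5: E store(26) — value 26
with event 12 included (F responding at time 12), all real-time-consistent orders fail
one such order, A, B, C, D, E, F, breaks at step 6 where F load() → 79 is illegal
one such order, B, A, C, D, E, F, breaks at step 6 where F load() → 79 is illegal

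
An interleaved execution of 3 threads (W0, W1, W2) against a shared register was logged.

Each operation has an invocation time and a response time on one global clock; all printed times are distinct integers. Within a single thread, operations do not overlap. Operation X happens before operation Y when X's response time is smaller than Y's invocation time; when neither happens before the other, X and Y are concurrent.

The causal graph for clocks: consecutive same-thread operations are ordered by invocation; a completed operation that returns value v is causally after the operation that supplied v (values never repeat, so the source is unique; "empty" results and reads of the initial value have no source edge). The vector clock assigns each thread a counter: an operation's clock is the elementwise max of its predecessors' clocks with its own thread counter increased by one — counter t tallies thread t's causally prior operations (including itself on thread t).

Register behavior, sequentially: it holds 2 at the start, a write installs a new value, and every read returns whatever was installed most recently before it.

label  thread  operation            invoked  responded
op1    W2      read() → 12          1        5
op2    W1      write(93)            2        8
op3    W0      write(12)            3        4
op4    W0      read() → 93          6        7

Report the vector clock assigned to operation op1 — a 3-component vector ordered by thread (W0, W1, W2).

(1, 0, 1)

root op op2, invoked 2: fresh clock plus W1's own tick → (0, 1, 0)
root op op3, invoked 3: fresh clock plus W0's own tick → (1, 0, 0)
VC(op1, invoked at 1): max of VC(op3)=(1, 0, 0), then +1 on thread W2 → (1, 0, 1)
VC(op4, invoked at 6): max of VC(op2)=(0, 1, 0), VC(op3)=(1, 0, 0), then +1 on thread W0 → (2, 1, 0)
target: VC(op1) = (1, 0, 1)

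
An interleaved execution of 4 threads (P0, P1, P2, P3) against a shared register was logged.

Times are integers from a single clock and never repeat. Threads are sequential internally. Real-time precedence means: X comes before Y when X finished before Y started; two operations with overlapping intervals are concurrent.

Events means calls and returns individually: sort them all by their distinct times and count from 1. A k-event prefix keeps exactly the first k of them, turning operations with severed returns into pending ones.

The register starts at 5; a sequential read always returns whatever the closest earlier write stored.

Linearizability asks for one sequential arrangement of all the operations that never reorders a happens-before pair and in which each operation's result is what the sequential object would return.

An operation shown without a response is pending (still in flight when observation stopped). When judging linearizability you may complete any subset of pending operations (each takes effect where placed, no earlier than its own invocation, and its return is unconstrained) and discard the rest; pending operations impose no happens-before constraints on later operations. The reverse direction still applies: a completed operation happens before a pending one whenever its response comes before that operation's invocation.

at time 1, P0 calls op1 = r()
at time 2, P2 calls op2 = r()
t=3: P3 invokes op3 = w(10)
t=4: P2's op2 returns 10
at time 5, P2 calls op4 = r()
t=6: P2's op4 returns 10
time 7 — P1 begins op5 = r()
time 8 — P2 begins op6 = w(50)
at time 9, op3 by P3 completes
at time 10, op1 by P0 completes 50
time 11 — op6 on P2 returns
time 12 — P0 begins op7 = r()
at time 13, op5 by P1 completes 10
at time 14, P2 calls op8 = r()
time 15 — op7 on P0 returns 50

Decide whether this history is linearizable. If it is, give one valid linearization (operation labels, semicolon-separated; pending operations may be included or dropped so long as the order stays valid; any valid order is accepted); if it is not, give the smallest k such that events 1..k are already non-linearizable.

linearizable — witness: op3; op2; op4; op5; op6; op1; op7

after step 1 (op3 w(10)): value 10
after step 2 (op2 r() → 10): value 10
after step 3 (op4 r() → 10): value 10
after step 4 (op5 r() → 10): value 10
after step 5 (op6 w(50)): value 50
after step 6 (op1 r() → 50): value 50
after step 7 (op7 r() → 50): value 50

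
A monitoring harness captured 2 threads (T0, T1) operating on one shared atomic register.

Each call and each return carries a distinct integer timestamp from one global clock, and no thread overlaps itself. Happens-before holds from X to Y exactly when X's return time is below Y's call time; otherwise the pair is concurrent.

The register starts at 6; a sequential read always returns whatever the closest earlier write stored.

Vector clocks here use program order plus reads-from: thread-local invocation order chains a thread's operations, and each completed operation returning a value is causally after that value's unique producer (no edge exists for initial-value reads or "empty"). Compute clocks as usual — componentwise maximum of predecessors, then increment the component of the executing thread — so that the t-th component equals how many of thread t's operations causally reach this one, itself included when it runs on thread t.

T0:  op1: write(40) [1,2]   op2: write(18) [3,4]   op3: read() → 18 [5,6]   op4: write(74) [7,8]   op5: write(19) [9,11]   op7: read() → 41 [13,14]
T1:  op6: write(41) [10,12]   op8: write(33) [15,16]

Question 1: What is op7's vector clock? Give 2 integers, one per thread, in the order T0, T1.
VC(op6, invoked at 10): no causal predecessors; +1 on T1 → (0, 1)
VC(op1, invoked at 1): no causal predecessors; +1 on T0 → (1, 0)
op8, invoked 15, takes VC(op6)=(0, 1) under max, adds 1 for T1 → (0, 2)
op2, invoked 3, takes VC(op1)=(1, 0) under max, adds 1 for T0 → (2, 0)
op3, invoked 5, takes VC(op2)=(2, 0) under max, adds 1 for T0 → (3, 0)
op4, invoked 7, takes VC(op3)=(3, 0) under max, adds 1 for T0 → (4, 0)
op5, invoked 9, takes VC(op4)=(4, 0) under max, adds 1 for T0 → (5, 0)
op7, invoked 13, takes VC(op5)=(5, 0), VC(op6)=(0, 1) under max, adds 1 for T0 → (6, 1)
target: VC(op7) = (6, 1)

(6, 1)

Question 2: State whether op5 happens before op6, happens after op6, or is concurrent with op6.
op5 spans [9,11], op6 spans [10,12]
the intervals overlap in both directions

concurrent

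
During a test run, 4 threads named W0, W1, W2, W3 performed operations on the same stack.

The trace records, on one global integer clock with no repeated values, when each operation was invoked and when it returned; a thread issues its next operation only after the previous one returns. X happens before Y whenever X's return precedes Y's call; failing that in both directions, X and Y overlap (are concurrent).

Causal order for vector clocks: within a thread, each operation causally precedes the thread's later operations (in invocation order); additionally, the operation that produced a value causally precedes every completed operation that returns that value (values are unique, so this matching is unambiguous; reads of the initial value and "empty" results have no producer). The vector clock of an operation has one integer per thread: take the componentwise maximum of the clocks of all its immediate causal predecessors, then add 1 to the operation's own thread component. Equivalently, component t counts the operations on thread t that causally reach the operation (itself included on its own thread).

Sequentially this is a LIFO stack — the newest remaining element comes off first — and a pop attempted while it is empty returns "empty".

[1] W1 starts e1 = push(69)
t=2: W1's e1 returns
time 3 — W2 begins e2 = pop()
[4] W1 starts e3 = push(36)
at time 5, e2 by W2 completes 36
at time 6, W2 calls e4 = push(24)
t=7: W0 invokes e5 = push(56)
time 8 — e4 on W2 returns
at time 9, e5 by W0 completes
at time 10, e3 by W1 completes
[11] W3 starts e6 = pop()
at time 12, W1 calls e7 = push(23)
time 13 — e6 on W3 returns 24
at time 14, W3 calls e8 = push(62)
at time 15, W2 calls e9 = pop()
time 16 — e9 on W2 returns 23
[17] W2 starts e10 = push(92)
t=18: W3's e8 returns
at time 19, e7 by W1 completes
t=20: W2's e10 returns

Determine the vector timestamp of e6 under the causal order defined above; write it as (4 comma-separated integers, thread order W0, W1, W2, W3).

e1, invoked 1, has no incoming edges; only W1's bump applies → (0, 1, 0, 0)
e5, invoked 7, has no incoming edges; only W0's bump applies → (1, 0, 0, 0)
e3, invoked 4, takes VC(e1)=(0, 1, 0, 0) under max, adds 1 for W1 → (0, 2, 0, 0)
e2, invoked 3, takes VC(e3)=(0, 2, 0, 0) under max, adds 1 for W2 → (0, 2, 1, 0)
e7, invoked 12, takes VC(e3)=(0, 2, 0, 0) under max, adds 1 for W1 → (0, 3, 0, 0)
e4, invoked 6, takes VC(e2)=(0, 2, 1, 0) under max, adds 1 for W2 → (0, 2, 2, 0)
e6, invoked 11, takes VC(e4)=(0, 2, 2, 0) under max, adds 1 for W3 → (0, 2, 2, 1)
e8, invoked 14, takes VC(e6)=(0, 2, 2, 1) under max, adds 1 for W3 → (0, 2, 2, 2)
e9, invoked 15, takes VC(e4)=(0, 2, 2, 0), VC(e7)=(0, 3, 0, 0) under max, adds 1 for W2 → (0, 3, 3, 0)
e10, invoked 17, takes VC(e9)=(0, 3, 3, 0) under max, adds 1 for W2 → (0, 3, 4, 0)
target: VC(e6) = (0, 2, 2, 1)

(0, 2, 2, 1)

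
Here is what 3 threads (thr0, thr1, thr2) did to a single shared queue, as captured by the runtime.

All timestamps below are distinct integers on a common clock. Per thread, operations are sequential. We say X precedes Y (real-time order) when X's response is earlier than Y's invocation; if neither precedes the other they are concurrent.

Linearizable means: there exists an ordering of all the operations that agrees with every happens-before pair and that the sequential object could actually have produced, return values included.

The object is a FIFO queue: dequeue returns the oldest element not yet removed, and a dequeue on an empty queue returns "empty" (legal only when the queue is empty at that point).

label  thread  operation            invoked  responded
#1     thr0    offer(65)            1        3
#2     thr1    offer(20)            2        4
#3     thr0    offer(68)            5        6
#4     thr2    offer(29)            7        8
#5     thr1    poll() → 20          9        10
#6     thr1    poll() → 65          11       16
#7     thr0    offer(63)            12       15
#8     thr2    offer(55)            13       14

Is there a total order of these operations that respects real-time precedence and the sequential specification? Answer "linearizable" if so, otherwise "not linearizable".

linearizable

witness order: #2, #1, #3, #4, #5, #6, #7, #8
step 1: #2 offer(20) — queue <20>
step 2: #1 offer(65) — queue <20,65>
step 3: #3 offer(68) — queue <20,65,68>
step 4: #4 offer(29) — queue <20,65,68,29>
step 5: #5 poll() → 20 — queue <65,68,29>
step 6: #6 poll() → 65 — queue <68,29>
step 7: #7 offer(63) — queue <68,29,63>
step 8: #8 offer(55) — queue <68,29,63,55>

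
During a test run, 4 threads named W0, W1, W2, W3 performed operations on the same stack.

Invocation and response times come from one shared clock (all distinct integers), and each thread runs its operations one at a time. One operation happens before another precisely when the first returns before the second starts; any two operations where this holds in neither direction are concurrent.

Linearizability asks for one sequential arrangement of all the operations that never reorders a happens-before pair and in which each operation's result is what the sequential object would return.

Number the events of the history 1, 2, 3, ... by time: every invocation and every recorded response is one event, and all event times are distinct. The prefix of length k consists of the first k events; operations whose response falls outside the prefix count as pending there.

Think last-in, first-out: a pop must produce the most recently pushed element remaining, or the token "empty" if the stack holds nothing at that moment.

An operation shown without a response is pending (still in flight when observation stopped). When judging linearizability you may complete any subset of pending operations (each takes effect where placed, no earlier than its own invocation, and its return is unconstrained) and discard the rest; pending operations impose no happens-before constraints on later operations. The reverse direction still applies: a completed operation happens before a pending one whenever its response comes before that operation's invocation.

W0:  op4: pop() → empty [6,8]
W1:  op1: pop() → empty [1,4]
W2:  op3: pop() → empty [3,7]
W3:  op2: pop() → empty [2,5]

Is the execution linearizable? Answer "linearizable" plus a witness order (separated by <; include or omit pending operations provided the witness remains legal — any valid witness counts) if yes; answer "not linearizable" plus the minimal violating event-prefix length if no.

linearizable — witness: op1 < op2 < op3 < op4

1. op1 pop() → empty, leaving stack <>
2. op2 pop() → empty, leaving stack <>
3. op3 pop() → empty, leaving stack <>
4. op4 pop() → empty, leaving stack <>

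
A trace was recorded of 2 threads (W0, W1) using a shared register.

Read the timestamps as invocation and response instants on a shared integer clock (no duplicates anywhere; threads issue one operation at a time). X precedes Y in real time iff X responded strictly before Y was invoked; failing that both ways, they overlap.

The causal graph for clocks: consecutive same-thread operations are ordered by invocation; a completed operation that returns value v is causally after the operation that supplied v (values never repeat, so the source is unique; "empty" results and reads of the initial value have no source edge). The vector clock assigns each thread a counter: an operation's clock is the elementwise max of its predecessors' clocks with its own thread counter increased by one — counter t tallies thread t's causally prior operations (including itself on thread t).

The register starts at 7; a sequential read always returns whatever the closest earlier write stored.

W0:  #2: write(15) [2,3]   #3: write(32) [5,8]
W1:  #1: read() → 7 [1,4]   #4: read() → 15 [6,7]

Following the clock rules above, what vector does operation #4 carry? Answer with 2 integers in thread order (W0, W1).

(1, 2)

#1, invoked 1, has no incoming edges; only W1's bump applies → (0, 1)
#2, invoked 2, has no incoming edges; only W0's bump applies → (1, 0)
invoked at 5, #3 merges VC(#2)=(1, 0) and bumps W0's slot → (2, 0)
invoked at 6, #4 merges VC(#1)=(0, 1), VC(#2)=(1, 0) and bumps W1's slot → (1, 2)
target: VC(#4) = (1, 2)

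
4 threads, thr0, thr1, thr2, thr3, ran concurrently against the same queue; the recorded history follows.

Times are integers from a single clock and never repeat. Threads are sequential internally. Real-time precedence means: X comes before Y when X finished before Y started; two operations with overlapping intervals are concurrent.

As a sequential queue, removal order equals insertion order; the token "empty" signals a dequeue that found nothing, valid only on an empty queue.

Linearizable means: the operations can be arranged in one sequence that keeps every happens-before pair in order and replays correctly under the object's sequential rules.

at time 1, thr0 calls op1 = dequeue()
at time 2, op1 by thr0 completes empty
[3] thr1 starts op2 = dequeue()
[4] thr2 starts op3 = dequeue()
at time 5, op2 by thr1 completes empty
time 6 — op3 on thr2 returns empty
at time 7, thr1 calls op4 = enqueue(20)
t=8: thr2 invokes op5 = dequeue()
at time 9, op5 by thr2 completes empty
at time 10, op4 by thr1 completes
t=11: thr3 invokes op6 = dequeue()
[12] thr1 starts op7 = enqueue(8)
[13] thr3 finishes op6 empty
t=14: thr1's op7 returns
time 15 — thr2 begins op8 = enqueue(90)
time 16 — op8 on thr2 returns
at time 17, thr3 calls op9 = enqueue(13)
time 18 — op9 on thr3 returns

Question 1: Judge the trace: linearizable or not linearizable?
not linearizable

through event 12 a valid linearization exists; event 13 (op6 responding at time 13) ends that
every one of the 4 real-time-consistent orders over 6 completed queue ops fails the sequential spec
no escape via the 1 pending operation (op7): every completion choice fails
e.g. op1, op2, op3, op4, op5, op6 (pending dropped): illegal at step 5, since op5 dequeue() → empty cannot apply there
e.g. op1, op2, op3, op5, op4, op6 (pending dropped): illegal at step 6, since op6 dequeue() → empty cannot apply there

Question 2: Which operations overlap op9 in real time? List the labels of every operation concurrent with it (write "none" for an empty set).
none

op9 spans [17,18]: anything still running between times 17 and 18 counts as concurrent
op1 [1,2]: before
op2 [3,5]: before
op3 [4,6]: before
op4 [7,10]: before
op5 [8,9]: before
op6 [11,13]: before
op7 [12,14]: before
op8 [15,16]: before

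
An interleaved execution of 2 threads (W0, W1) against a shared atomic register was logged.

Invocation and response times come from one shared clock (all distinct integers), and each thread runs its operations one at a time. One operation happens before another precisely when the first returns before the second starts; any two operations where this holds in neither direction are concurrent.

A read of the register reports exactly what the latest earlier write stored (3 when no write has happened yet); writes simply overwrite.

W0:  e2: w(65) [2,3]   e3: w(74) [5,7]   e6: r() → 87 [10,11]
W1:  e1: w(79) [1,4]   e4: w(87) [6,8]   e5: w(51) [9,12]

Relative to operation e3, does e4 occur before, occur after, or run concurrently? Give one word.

concurrent

e4 spans [6,8], e3 spans [5,7]
the intervals overlap in both directions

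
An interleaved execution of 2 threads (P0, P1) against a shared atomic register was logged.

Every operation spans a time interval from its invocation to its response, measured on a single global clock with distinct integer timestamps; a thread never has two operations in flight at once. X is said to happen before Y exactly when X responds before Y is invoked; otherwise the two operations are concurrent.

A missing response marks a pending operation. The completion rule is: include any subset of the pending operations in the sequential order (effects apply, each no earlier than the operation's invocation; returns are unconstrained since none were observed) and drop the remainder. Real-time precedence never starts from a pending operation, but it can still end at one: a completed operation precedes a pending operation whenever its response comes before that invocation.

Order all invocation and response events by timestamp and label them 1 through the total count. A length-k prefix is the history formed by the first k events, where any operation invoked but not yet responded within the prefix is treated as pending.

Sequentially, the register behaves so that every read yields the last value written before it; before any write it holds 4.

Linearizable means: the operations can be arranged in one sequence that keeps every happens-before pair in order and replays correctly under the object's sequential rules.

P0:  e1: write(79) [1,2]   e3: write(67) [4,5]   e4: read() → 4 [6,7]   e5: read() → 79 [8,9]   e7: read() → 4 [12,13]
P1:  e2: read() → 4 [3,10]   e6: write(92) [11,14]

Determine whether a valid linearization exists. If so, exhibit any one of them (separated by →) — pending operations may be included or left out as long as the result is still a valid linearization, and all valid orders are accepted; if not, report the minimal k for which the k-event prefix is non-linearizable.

not linearizable — minimal violating prefix: 7 events

already the first 7 events (up to e4's response at time 7) admit no linearization; the first 6 still do
a single order respects real time; the 3 completed atomic register operations fail replay along it
no completion choice of the 1 pending operation (e2) rescues it — every subset was tried
sample order e1, e3, e4 (pending dropped) stalls at step 3 — e4 read() → 4 has no legal effect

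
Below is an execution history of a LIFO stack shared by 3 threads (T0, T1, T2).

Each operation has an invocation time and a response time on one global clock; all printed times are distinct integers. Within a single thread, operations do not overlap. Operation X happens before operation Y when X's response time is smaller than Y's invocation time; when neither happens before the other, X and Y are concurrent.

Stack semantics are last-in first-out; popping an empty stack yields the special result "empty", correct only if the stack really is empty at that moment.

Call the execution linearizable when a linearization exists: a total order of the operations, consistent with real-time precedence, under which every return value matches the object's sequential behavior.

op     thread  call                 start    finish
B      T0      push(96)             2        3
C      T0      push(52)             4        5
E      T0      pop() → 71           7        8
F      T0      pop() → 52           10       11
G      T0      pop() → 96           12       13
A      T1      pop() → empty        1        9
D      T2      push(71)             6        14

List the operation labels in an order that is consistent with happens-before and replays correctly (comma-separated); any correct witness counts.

1. A pop() → empty, leaving stack <>
2. B push(96), leaving stack <96>
3. C push(52), leaving stack <96,52>
4. D push(71), leaving stack <96,52,71>
5. E pop() → 71, leaving stack <96,52>
6. F pop() → 52, leaving stack <96>
7. G pop() → 96, leaving stack <>

A, B, C, D, E, F, G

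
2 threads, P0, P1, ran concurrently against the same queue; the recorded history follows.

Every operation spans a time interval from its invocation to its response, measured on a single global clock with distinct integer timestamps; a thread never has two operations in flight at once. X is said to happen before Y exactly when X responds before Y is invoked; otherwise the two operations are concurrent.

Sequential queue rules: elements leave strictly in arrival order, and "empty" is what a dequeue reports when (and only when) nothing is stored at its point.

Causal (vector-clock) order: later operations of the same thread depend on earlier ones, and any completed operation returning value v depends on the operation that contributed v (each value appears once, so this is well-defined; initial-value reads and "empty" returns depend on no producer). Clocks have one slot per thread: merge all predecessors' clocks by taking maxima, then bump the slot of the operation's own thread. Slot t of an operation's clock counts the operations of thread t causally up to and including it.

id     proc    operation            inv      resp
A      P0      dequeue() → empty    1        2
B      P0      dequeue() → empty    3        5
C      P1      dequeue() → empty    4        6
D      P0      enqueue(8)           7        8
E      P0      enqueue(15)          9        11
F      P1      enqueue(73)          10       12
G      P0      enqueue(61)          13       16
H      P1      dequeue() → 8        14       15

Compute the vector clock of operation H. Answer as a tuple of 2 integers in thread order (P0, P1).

(3, 3)

VC(C, invoked at 4): no causal predecessors; +1 on P1 → (0, 1)
VC(A, invoked at 1): no causal predecessors; +1 on P0 → (1, 0)
VC(F, invoked at 10): max of VC(C)=(0, 1), then +1 on thread P1 → (0, 2)
VC(B, invoked at 3): max of VC(A)=(1, 0), then +1 on thread P0 → (2, 0)
VC(D, invoked at 7): max of VC(B)=(2, 0), then +1 on thread P0 → (3, 0)
VC(E, invoked at 9): max of VC(D)=(3, 0), then +1 on thread P0 → (4, 0)
VC(G, invoked at 13): max of VC(E)=(4, 0), then +1 on thread P0 → (5, 0)
VC(H, invoked at 14): max of VC(D)=(3, 0), VC(F)=(0, 2), then +1 on thread P1 → (3, 3)
target: VC(H) = (3, 3)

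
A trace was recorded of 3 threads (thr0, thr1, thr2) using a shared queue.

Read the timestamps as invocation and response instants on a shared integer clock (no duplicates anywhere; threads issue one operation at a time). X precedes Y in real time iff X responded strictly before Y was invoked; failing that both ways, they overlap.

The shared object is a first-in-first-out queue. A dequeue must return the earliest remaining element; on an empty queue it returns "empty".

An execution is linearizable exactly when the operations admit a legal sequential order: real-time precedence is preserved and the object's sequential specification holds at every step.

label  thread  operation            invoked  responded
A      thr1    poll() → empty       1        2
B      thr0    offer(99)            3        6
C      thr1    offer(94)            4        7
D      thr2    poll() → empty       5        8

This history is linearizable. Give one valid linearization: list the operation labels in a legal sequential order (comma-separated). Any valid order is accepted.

A, D, B, C

1. A poll() → empty, leaving queue <>
2. D poll() → empty, leaving queue <>
3. B offer(99), leaving queue <99>
4. C offer(94), leaving queue <99,94>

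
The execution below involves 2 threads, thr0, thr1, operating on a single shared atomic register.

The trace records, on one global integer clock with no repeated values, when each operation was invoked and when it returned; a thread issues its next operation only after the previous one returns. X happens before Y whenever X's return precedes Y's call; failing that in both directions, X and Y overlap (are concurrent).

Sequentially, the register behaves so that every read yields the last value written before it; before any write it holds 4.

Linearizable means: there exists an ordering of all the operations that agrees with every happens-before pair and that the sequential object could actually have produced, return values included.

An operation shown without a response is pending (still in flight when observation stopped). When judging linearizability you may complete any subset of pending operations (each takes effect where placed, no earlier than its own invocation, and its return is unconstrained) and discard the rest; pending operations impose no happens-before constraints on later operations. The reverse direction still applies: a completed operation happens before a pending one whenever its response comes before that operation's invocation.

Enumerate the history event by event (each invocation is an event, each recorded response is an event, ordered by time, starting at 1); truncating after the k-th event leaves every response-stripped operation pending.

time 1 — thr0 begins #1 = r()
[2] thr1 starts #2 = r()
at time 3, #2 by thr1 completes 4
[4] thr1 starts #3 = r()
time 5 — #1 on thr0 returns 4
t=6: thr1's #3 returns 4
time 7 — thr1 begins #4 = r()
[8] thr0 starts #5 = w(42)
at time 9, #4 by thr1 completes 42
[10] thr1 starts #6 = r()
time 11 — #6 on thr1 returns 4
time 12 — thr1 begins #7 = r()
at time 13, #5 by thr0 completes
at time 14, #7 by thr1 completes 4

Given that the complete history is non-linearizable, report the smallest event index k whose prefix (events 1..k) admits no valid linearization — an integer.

11

one valid order for events 1..10 is #1, #2, #3, #5, #4:
step 1: #1 r() → 4 — value 4
step 2: #2 r() → 4 — value 4
step 3: #3 r() → 4 — value 4
step 4: #5 w(42) (pending, included) — value 42
step 5: #4 r() → 42 — value 42
once event 11 joins (#6's response, time 11), exhaustive search finds no witness
include/drop combinations of the 1 pending operation (#5) were all tried; none helps
for example #1, #2, #3, #4, #6 (pending dropped) fails at step 4: #4 r() → 42 is not legal there
for example #2, #1, #3, #4, #6 (pending dropped) fails at step 4: #4 r() → 42 is not legal there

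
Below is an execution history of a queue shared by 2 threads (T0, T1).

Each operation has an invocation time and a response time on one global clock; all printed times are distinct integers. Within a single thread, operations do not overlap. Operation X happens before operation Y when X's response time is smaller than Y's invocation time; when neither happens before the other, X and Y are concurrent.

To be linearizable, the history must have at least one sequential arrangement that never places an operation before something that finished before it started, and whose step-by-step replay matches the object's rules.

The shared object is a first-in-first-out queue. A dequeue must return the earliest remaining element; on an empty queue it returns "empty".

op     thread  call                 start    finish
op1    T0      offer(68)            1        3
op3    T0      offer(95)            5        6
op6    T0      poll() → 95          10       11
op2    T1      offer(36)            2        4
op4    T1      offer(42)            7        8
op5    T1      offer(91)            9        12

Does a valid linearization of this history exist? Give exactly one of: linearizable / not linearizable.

already the first 11 events (up to op6's response at time 11) admit no linearization; the first 10 still do
real-time-consistent orders of the 5 completed operations: 2 — all fail the queue replay
no escape via the 1 pending operation (op5): every completion choice fails
e.g. op1, op2, op3, op4, op6 (pending dropped): illegal at step 5, since op6 poll() → 95 cannot apply there
e.g. op2, op1, op3, op4, op6 (pending dropped): illegal at step 5, since op6 poll() → 95 cannot apply there

not linearizable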